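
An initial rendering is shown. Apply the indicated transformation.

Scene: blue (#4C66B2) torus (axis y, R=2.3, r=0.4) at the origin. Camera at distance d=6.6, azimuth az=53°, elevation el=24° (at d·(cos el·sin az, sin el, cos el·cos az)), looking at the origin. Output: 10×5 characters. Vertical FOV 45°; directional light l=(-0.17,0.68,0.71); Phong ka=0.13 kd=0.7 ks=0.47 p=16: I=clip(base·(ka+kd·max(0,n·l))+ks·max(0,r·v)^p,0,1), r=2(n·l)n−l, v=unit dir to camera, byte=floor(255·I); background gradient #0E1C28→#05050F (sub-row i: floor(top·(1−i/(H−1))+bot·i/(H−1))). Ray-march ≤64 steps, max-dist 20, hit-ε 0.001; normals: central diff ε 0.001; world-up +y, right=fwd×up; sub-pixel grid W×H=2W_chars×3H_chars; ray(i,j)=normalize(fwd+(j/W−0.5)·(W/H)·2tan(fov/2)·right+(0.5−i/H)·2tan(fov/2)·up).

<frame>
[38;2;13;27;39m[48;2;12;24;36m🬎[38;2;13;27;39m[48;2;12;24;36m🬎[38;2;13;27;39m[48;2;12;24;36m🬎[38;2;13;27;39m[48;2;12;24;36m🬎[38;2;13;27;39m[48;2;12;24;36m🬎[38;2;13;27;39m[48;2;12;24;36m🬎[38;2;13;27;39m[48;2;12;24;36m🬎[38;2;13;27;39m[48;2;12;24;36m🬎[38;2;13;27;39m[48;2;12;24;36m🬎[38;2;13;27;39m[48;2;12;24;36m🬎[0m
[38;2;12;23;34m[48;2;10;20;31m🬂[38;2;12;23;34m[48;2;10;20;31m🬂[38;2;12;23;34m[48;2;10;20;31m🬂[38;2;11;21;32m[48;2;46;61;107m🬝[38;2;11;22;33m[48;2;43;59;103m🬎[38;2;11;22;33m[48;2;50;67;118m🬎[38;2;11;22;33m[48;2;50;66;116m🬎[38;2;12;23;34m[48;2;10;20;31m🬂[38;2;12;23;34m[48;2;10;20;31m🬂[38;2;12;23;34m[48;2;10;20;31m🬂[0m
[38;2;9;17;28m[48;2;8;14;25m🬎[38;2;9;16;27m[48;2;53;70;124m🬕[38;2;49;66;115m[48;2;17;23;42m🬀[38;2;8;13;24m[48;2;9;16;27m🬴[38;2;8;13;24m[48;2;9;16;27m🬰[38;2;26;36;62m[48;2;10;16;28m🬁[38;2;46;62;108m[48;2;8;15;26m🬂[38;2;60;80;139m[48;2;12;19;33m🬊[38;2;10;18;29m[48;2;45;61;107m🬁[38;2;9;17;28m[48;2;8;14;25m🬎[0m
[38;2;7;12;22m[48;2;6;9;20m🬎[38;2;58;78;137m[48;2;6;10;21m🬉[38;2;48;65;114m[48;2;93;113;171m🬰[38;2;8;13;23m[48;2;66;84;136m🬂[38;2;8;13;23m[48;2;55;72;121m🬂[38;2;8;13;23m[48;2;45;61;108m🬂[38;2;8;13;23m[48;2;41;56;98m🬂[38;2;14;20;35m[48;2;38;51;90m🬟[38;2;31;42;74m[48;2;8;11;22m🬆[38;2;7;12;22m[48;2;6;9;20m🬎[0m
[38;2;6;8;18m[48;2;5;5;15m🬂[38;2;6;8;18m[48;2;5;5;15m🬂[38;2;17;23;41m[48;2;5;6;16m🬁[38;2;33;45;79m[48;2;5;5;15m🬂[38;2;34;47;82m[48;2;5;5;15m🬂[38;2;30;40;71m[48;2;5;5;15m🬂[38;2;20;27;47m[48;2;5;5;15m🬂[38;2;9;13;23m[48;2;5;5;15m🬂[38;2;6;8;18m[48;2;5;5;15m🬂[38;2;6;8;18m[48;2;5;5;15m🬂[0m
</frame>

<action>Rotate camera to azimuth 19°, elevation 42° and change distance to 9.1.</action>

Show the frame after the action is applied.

<frame>
[38;2;13;27;39m[48;2;12;24;36m🬎[38;2;13;27;39m[48;2;12;24;36m🬎[38;2;13;27;39m[48;2;12;24;36m🬎[38;2;13;27;39m[48;2;12;24;36m🬎[38;2;13;27;39m[48;2;12;24;36m🬎[38;2;13;27;39m[48;2;12;24;36m🬎[38;2;13;27;39m[48;2;12;24;36m🬎[38;2;13;27;39m[48;2;12;24;36m🬎[38;2;13;27;39m[48;2;12;24;36m🬎[38;2;13;27;39m[48;2;12;24;36m🬎[0m
[38;2;12;23;34m[48;2;10;20;31m🬂[38;2;12;23;34m[48;2;10;20;31m🬂[38;2;12;23;34m[48;2;10;20;31m🬂[38;2;11;21;32m[48;2;45;60;106m🬝[38;2;11;22;33m[48;2;49;66;117m🬎[38;2;21;33;53m[48;2;151;172;233m🬝[38;2;11;22;33m[48;2;54;72;124m🬎[38;2;12;23;34m[48;2;10;20;31m🬂[38;2;12;23;34m[48;2;10;20;31m🬂[38;2;12;23;34m[48;2;10;20;31m🬂[0m
[38;2;9;17;28m[48;2;8;14;25m🬎[38;2;9;17;28m[48;2;8;14;25m🬎[38;2;9;16;27m[48;2;51;69;121m🬕[38;2;42;57;99m[48;2;13;19;34m🬀[38;2;9;17;28m[48;2;8;14;25m🬎[38;2;9;17;28m[48;2;8;14;25m🬎[38;2;56;75;131m[48;2;8;15;26m🬁[38;2;43;58;103m[48;2;10;18;29m🬺[38;2;9;17;28m[48;2;8;14;25m🬎[38;2;9;17;28m[48;2;8;14;25m🬎[0m
[38;2;7;12;22m[48;2;6;9;20m🬎[38;2;7;12;22m[48;2;6;9;20m🬎[38;2;59;80;140m[48;2;6;10;21m🬁[38;2;8;13;23m[48;2;50;67;117m🬁[38;2;10;15;28m[48;2;108;128;187m🬎[38;2;7;12;22m[48;2;55;74;129m🬎[38;2;14;21;37m[48;2;48;65;114m🬆[38;2;42;56;99m[48;2;9;13;26m🬆[38;2;7;12;22m[48;2;6;9;20m🬎[38;2;7;12;22m[48;2;6;9;20m🬎[0m
[38;2;6;8;18m[48;2;5;5;15m🬂[38;2;6;8;18m[48;2;5;5;15m🬂[38;2;6;8;18m[48;2;5;5;15m🬂[38;2;6;8;18m[48;2;5;5;15m🬂[38;2;39;52;91m[48;2;5;5;15m🬂[38;2;45;60;105m[48;2;5;5;15m🬂[38;2;19;25;44m[48;2;5;6;16m🬀[38;2;6;8;18m[48;2;5;5;15m🬂[38;2;6;8;18m[48;2;5;5;15m🬂[38;2;6;8;18m[48;2;5;5;15m🬂[0m
</frame>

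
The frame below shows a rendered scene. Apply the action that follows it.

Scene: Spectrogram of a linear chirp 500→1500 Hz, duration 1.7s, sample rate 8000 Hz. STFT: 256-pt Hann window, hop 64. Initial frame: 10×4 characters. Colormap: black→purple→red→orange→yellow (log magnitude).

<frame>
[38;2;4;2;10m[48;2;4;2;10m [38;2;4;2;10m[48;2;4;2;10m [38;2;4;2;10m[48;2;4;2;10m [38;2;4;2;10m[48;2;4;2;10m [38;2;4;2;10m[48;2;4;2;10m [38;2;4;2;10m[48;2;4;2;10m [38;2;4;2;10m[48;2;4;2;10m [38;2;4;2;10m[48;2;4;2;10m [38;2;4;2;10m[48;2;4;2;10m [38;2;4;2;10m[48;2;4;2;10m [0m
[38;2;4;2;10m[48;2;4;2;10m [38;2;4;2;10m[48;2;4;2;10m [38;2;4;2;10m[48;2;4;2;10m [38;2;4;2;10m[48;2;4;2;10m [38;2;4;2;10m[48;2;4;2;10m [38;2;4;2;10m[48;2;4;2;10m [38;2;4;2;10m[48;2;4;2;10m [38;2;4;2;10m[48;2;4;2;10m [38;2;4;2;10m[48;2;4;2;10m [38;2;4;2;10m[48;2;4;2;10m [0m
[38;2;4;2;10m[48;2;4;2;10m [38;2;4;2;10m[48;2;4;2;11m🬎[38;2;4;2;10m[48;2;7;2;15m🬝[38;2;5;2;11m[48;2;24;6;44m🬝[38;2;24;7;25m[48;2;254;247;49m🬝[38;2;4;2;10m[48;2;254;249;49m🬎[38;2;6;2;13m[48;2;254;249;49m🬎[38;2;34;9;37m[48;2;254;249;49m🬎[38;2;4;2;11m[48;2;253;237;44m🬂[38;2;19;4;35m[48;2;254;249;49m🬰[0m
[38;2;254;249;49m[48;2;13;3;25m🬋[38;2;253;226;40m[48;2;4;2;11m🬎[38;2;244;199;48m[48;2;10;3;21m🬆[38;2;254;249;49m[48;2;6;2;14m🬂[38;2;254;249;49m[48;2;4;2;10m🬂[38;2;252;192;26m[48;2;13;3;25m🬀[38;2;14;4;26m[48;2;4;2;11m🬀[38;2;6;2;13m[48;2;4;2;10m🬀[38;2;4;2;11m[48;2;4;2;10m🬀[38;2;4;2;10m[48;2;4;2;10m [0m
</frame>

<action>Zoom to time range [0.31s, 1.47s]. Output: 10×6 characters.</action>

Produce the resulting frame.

<frame>
[38;2;4;2;10m[48;2;4;2;10m [38;2;4;2;10m[48;2;4;2;10m [38;2;4;2;10m[48;2;4;2;10m [38;2;4;2;10m[48;2;4;2;10m [38;2;4;2;10m[48;2;4;2;10m [38;2;4;2;10m[48;2;4;2;10m [38;2;4;2;10m[48;2;4;2;10m [38;2;4;2;10m[48;2;4;2;10m [38;2;4;2;10m[48;2;4;2;10m [38;2;4;2;10m[48;2;4;2;10m [0m
[38;2;4;2;10m[48;2;4;2;10m [38;2;4;2;10m[48;2;4;2;10m [38;2;4;2;10m[48;2;4;2;10m [38;2;4;2;10m[48;2;4;2;10m [38;2;4;2;10m[48;2;4;2;10m [38;2;4;2;10m[48;2;4;2;10m [38;2;4;2;10m[48;2;4;2;10m [38;2;4;2;10m[48;2;4;2;10m [38;2;4;2;10m[48;2;4;2;10m [38;2;4;2;10m[48;2;4;2;10m [0m
[38;2;4;2;10m[48;2;4;2;10m [38;2;4;2;10m[48;2;4;2;10m [38;2;4;2;10m[48;2;4;2;10m [38;2;4;2;10m[48;2;4;2;10m [38;2;4;2;10m[48;2;4;2;10m [38;2;4;2;10m[48;2;4;2;10m [38;2;4;2;10m[48;2;4;2;10m [38;2;4;2;10m[48;2;4;2;10m [38;2;4;2;10m[48;2;4;2;10m [38;2;4;2;10m[48;2;4;2;10m [0m
[38;2;4;2;10m[48;2;4;2;10m [38;2;4;2;10m[48;2;4;2;10m [38;2;4;2;10m[48;2;4;2;10m [38;2;4;2;10m[48;2;4;2;10m [38;2;4;2;10m[48;2;4;2;11m🬎[38;2;4;2;10m[48;2;5;2;11m🬎[38;2;4;2;10m[48;2;6;2;14m🬎[38;2;4;2;10m[48;2;11;3;22m🬎[38;2;8;2;17m[48;2;58;13;89m🬝[38;2;4;2;11m[48;2;252;219;37m🬎[0m
[38;2;6;2;13m[48;2;254;249;49m🬎[38;2;13;3;25m[48;2;254;249;49m🬎[38;2;55;14;35m[48;2;253;239;45m🬆[38;2;8;2;16m[48;2;245;206;48m🬂[38;2;26;6;47m[48;2;254;249;49m🬰[38;2;248;207;42m[48;2;24;5;42m🬍[38;2;253;237;44m[48;2;5;2;12m🬎[38;2;254;249;49m[48;2;29;7;38m🬂[38;2;254;249;49m[48;2;7;2;16m🬂[38;2;254;248;49m[48;2;5;2;12m🬂[0m
[38;2;250;167;16m[48;2;15;4;26m🬀[38;2;24;6;44m[48;2;6;2;13m🬀[38;2;8;2;17m[48;2;4;2;10m🬂[38;2;5;2;12m[48;2;4;2;10m🬂[38;2;4;2;11m[48;2;4;2;10m🬂[38;2;4;2;10m[48;2;4;2;10m [38;2;4;2;10m[48;2;4;2;10m [38;2;4;2;10m[48;2;4;2;10m [38;2;4;2;10m[48;2;4;2;10m [38;2;4;2;10m[48;2;4;2;10m [0m
</frame>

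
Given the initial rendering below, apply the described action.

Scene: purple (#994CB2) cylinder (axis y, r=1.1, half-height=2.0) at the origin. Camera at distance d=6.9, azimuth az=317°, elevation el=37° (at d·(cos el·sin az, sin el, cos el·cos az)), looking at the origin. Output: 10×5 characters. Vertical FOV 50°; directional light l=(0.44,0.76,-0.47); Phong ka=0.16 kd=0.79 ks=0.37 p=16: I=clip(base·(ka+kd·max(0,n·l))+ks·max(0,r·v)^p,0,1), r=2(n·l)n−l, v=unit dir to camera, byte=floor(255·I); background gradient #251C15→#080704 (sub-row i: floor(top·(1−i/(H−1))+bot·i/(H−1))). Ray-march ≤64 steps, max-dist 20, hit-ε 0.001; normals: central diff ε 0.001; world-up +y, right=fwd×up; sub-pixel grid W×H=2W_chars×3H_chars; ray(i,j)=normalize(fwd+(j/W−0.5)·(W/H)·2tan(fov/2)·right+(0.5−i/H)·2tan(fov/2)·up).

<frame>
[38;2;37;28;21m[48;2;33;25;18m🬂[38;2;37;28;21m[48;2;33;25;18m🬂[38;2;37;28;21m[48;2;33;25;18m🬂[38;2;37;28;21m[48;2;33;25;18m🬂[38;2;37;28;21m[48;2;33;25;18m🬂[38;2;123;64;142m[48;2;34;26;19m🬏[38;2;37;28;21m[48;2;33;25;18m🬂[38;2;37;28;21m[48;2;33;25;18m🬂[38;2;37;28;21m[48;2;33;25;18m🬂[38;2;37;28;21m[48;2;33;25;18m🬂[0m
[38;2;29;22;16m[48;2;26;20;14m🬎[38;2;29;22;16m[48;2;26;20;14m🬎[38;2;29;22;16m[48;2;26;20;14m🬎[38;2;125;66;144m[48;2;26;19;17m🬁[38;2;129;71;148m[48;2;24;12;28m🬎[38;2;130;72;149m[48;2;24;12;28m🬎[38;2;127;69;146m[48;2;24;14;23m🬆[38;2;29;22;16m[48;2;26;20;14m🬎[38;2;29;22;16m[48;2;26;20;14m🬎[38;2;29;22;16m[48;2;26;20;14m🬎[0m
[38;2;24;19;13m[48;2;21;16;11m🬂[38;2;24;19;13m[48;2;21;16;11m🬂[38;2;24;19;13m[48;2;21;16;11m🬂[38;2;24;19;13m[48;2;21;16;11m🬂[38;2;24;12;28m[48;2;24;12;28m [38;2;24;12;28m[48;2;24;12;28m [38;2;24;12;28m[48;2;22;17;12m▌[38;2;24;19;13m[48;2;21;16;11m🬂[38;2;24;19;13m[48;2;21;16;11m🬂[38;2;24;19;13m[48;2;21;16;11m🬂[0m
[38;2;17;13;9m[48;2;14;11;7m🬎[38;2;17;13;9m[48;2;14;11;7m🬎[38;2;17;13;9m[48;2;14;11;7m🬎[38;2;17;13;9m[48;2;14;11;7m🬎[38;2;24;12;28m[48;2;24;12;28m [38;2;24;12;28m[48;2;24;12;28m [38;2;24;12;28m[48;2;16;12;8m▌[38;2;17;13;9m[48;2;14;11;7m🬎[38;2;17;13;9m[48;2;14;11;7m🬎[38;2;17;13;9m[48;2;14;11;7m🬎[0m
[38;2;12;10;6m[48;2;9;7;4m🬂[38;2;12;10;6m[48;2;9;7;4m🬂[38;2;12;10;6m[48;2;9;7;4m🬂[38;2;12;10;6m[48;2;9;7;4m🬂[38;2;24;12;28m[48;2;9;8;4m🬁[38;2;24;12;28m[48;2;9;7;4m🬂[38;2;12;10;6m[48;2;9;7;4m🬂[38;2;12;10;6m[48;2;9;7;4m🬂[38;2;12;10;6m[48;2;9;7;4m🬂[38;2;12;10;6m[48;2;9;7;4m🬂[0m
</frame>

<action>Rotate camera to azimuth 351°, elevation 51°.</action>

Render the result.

<frame>
[38;2;37;28;21m[48;2;33;25;18m🬂[38;2;37;28;21m[48;2;33;25;18m🬂[38;2;37;28;21m[48;2;33;25;18m🬂[38;2;37;28;21m[48;2;33;25;18m🬂[38;2;34;26;19m[48;2;121;62;140m🬝[38;2;35;27;20m[48;2;125;66;144m🬎[38;2;37;28;21m[48;2;33;25;18m🬂[38;2;37;28;21m[48;2;33;25;18m🬂[38;2;37;28;21m[48;2;33;25;18m🬂[38;2;37;28;21m[48;2;33;25;18m🬂[0m
[38;2;29;22;16m[48;2;26;20;14m🬎[38;2;29;22;16m[48;2;26;20;14m🬎[38;2;29;22;16m[48;2;26;20;14m🬎[38;2;119;61;138m[48;2;27;20;18m🬇[38;2;122;63;141m[48;2;127;68;146m🬕[38;2;131;72;150m[48;2;140;82;159m🬕[38;2;28;18;24m[48;2;146;88;165m🬠[38;2;29;22;16m[48;2;26;20;14m🬎[38;2;29;22;16m[48;2;26;20;14m🬎[38;2;29;22;16m[48;2;26;20;14m🬎[0m
[38;2;24;19;13m[48;2;21;16;11m🬂[38;2;24;19;13m[48;2;21;16;11m🬂[38;2;24;19;13m[48;2;21;16;11m🬂[38;2;24;19;13m[48;2;21;16;11m🬂[38;2;24;12;28m[48;2;131;72;150m🬺[38;2;144;85;163m[48;2;24;12;28m🬂[38;2;24;12;28m[48;2;22;17;12m▌[38;2;24;19;13m[48;2;21;16;11m🬂[38;2;24;19;13m[48;2;21;16;11m🬂[38;2;24;19;13m[48;2;21;16;11m🬂[0m
[38;2;17;13;9m[48;2;14;11;7m🬎[38;2;17;13;9m[48;2;14;11;7m🬎[38;2;17;13;9m[48;2;14;11;7m🬎[38;2;17;13;9m[48;2;14;11;7m🬎[38;2;24;12;28m[48;2;14;11;7m🬬[38;2;24;12;28m[48;2;24;12;28m [38;2;24;12;28m[48;2;15;12;8m🬄[38;2;17;13;9m[48;2;14;11;7m🬎[38;2;17;13;9m[48;2;14;11;7m🬎[38;2;17;13;9m[48;2;14;11;7m🬎[0m
[38;2;12;10;6m[48;2;9;7;4m🬂[38;2;12;10;6m[48;2;9;7;4m🬂[38;2;12;10;6m[48;2;9;7;4m🬂[38;2;12;10;6m[48;2;9;7;4m🬂[38;2;12;10;6m[48;2;9;7;4m🬂[38;2;12;10;6m[48;2;9;7;4m🬂[38;2;12;10;6m[48;2;9;7;4m🬂[38;2;12;10;6m[48;2;9;7;4m🬂[38;2;12;10;6m[48;2;9;7;4m🬂[38;2;12;10;6m[48;2;9;7;4m🬂[0m
</frame>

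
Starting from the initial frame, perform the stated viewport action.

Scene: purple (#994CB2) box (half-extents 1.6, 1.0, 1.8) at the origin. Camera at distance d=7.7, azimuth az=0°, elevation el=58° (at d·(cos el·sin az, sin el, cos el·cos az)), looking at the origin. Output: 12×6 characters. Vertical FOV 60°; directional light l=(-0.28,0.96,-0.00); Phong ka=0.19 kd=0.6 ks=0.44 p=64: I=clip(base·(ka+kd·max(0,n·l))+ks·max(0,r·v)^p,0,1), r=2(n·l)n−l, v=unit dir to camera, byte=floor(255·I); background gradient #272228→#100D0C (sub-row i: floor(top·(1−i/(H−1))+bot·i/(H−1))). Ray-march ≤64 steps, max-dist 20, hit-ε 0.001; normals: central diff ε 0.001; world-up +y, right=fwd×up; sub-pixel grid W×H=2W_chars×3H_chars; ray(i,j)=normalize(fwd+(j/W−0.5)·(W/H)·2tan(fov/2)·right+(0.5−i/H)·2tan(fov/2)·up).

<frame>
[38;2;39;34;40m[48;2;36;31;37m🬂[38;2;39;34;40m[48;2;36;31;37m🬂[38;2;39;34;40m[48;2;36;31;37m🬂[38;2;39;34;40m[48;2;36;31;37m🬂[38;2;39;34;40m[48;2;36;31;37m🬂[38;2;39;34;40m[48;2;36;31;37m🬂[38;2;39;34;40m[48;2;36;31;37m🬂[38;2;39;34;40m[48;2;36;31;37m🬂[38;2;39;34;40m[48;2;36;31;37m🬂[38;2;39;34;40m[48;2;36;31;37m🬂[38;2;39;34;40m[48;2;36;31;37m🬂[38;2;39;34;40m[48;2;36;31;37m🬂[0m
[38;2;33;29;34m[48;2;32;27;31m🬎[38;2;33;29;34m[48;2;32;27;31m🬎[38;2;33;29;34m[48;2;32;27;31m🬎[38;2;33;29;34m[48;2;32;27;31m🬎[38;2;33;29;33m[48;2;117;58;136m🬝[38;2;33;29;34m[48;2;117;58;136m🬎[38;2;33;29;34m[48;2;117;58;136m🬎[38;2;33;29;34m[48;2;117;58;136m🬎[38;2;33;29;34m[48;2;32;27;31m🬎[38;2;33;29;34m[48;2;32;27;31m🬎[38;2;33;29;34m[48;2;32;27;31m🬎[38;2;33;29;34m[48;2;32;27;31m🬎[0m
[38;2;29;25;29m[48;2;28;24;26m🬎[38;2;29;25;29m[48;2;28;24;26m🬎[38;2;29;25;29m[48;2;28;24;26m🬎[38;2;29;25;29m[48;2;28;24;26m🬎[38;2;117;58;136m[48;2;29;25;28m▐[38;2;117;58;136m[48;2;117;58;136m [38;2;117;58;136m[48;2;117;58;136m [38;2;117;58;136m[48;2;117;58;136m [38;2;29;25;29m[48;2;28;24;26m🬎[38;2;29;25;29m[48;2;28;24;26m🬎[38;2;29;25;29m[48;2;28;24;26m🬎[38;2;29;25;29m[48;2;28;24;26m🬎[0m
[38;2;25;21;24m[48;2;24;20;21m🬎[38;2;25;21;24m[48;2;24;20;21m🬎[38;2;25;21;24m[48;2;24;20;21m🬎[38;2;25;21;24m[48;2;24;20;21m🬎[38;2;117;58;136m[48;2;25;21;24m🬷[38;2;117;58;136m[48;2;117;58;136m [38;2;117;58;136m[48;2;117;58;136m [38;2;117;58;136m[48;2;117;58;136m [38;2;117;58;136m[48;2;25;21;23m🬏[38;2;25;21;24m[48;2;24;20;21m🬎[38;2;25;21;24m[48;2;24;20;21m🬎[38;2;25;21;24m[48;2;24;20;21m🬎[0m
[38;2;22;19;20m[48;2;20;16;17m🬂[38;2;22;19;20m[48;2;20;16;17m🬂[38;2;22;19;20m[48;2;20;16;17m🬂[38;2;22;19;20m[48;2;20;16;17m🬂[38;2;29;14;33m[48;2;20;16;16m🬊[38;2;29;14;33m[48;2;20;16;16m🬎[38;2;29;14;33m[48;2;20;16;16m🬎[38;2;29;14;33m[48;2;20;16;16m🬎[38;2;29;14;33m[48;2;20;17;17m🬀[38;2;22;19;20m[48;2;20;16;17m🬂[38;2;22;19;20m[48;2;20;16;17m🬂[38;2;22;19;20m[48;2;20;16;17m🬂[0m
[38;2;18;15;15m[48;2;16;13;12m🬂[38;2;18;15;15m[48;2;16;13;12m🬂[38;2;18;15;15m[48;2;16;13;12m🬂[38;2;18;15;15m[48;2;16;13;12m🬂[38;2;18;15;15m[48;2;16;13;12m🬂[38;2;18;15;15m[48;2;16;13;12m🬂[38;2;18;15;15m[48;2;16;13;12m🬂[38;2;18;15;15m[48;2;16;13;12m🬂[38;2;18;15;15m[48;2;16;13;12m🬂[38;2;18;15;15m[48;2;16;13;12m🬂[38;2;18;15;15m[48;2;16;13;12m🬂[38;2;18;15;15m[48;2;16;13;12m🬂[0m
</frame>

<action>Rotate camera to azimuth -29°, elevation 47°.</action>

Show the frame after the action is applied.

<frame>
[38;2;39;34;40m[48;2;36;31;37m🬂[38;2;39;34;40m[48;2;36;31;37m🬂[38;2;39;34;40m[48;2;36;31;37m🬂[38;2;39;34;40m[48;2;36;31;37m🬂[38;2;39;34;40m[48;2;36;31;37m🬂[38;2;39;34;40m[48;2;36;31;37m🬂[38;2;39;34;40m[48;2;36;31;37m🬂[38;2;39;34;40m[48;2;36;31;37m🬂[38;2;39;34;40m[48;2;36;31;37m🬂[38;2;39;34;40m[48;2;36;31;37m🬂[38;2;39;34;40m[48;2;36;31;37m🬂[38;2;39;34;40m[48;2;36;31;37m🬂[0m
[38;2;33;29;34m[48;2;32;27;31m🬎[38;2;33;29;34m[48;2;32;27;31m🬎[38;2;33;29;34m[48;2;32;27;31m🬎[38;2;33;29;34m[48;2;32;27;31m🬎[38;2;33;29;34m[48;2;32;27;31m🬎[38;2;33;29;34m[48;2;32;27;31m🬎[38;2;33;29;34m[48;2;117;58;136m🬎[38;2;33;29;34m[48;2;32;27;31m🬎[38;2;33;29;34m[48;2;32;27;31m🬎[38;2;33;29;34m[48;2;32;27;31m🬎[38;2;33;29;34m[48;2;32;27;31m🬎[38;2;33;29;34m[48;2;32;27;31m🬎[0m
[38;2;29;25;29m[48;2;28;24;26m🬎[38;2;29;25;29m[48;2;28;24;26m🬎[38;2;29;25;29m[48;2;28;24;26m🬎[38;2;29;25;29m[48;2;28;24;26m🬎[38;2;42;26;46m[48;2;117;58;136m🬐[38;2;117;58;136m[48;2;117;58;136m [38;2;117;58;136m[48;2;117;58;136m [38;2;117;58;136m[48;2;30;26;30m🬺[38;2;117;58;136m[48;2;29;25;28m🬏[38;2;29;25;29m[48;2;28;24;26m🬎[38;2;29;25;29m[48;2;28;24;26m🬎[38;2;29;25;29m[48;2;28;24;26m🬎[0m
[38;2;25;21;24m[48;2;24;20;21m🬎[38;2;25;21;24m[48;2;24;20;21m🬎[38;2;25;21;24m[48;2;24;20;21m🬎[38;2;25;21;24m[48;2;24;20;21m🬎[38;2;117;58;136m[48;2;36;23;39m🬁[38;2;117;58;136m[48;2;117;58;136m [38;2;117;58;136m[48;2;29;14;33m🬝[38;2;117;58;136m[48;2;29;14;33m🬆[38;2;117;58;136m[48;2;34;18;38m🬀[38;2;25;21;24m[48;2;24;20;21m🬎[38;2;25;21;24m[48;2;24;20;21m🬎[38;2;25;21;24m[48;2;24;20;21m🬎[0m
[38;2;22;19;20m[48;2;20;16;17m🬂[38;2;22;19;20m[48;2;20;16;17m🬂[38;2;22;19;20m[48;2;20;16;17m🬂[38;2;22;19;20m[48;2;20;16;17m🬂[38;2;22;19;20m[48;2;20;16;17m🬂[38;2;54;27;63m[48;2;25;15;26m🬀[38;2;29;14;33m[48;2;20;16;16m🬎[38;2;29;14;33m[48;2;20;16;17m🬂[38;2;22;19;20m[48;2;20;16;17m🬂[38;2;22;19;20m[48;2;20;16;17m🬂[38;2;22;19;20m[48;2;20;16;17m🬂[38;2;22;19;20m[48;2;20;16;17m🬂[0m
[38;2;18;15;15m[48;2;16;13;12m🬂[38;2;18;15;15m[48;2;16;13;12m🬂[38;2;18;15;15m[48;2;16;13;12m🬂[38;2;18;15;15m[48;2;16;13;12m🬂[38;2;18;15;15m[48;2;16;13;12m🬂[38;2;18;15;15m[48;2;16;13;12m🬂[38;2;18;15;15m[48;2;16;13;12m🬂[38;2;18;15;15m[48;2;16;13;12m🬂[38;2;18;15;15m[48;2;16;13;12m🬂[38;2;18;15;15m[48;2;16;13;12m🬂[38;2;18;15;15m[48;2;16;13;12m🬂[38;2;18;15;15m[48;2;16;13;12m🬂[0m
</frame>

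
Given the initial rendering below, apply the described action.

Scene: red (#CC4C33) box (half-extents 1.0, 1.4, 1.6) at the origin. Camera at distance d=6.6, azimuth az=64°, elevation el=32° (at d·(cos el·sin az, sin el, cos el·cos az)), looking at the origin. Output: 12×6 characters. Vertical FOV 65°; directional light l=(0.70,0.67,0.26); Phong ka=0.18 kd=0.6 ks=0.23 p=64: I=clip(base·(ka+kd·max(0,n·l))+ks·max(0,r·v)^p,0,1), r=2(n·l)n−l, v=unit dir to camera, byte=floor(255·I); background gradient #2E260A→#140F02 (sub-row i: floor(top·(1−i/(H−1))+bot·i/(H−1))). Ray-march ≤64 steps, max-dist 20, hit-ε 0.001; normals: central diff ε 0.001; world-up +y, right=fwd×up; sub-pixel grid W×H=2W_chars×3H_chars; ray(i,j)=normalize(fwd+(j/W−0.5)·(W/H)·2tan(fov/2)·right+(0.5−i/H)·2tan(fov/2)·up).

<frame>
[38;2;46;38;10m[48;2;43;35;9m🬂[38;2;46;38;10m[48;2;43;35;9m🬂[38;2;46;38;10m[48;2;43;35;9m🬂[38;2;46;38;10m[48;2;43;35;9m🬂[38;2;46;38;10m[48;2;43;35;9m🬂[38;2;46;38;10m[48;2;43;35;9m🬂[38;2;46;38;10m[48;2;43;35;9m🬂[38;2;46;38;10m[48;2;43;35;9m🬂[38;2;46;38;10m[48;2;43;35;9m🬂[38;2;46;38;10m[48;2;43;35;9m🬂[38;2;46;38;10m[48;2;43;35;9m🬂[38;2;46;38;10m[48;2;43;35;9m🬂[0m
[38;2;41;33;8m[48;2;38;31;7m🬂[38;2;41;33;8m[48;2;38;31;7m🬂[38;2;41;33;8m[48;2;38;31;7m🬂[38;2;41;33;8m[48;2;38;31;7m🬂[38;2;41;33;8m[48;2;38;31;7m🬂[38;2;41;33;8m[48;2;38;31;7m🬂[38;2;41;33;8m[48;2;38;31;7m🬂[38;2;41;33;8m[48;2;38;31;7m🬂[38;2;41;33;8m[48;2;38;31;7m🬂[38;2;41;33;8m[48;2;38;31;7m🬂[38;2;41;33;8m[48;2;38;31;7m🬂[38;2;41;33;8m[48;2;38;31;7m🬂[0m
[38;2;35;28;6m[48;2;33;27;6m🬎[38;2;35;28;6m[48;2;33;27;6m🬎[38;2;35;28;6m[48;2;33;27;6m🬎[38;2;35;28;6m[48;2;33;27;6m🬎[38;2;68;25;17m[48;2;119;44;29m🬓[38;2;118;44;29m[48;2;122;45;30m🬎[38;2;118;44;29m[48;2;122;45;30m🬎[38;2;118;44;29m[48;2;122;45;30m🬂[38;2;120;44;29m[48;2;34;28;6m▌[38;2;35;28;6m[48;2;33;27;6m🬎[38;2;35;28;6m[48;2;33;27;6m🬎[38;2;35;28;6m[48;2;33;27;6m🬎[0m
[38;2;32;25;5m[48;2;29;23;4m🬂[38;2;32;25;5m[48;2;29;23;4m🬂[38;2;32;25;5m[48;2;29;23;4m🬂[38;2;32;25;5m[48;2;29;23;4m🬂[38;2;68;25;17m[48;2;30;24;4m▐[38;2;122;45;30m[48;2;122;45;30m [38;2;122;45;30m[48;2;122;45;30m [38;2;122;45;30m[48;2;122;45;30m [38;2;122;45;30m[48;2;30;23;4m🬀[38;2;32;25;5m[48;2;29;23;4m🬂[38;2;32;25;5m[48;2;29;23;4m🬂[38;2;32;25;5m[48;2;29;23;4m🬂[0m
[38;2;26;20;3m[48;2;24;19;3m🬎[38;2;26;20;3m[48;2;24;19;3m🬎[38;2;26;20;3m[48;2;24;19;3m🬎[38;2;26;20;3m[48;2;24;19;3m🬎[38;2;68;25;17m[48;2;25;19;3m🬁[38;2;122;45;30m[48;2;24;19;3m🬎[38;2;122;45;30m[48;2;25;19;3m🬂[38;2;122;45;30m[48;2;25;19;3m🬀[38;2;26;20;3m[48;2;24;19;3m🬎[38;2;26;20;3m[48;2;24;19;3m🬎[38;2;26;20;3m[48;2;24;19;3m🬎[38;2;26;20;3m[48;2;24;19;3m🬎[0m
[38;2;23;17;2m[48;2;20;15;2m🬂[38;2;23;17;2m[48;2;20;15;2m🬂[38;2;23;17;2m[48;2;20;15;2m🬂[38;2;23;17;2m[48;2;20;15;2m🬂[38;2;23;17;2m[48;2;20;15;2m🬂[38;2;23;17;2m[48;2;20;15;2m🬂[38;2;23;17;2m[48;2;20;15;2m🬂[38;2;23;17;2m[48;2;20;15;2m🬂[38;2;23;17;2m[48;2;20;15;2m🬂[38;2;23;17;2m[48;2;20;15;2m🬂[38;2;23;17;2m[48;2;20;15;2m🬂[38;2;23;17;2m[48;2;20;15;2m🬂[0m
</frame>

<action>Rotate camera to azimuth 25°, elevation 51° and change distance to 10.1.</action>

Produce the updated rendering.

<frame>
[38;2;46;38;10m[48;2;43;35;9m🬂[38;2;46;38;10m[48;2;43;35;9m🬂[38;2;46;38;10m[48;2;43;35;9m🬂[38;2;46;38;10m[48;2;43;35;9m🬂[38;2;46;38;10m[48;2;43;35;9m🬂[38;2;46;38;10m[48;2;43;35;9m🬂[38;2;46;38;10m[48;2;43;35;9m🬂[38;2;46;38;10m[48;2;43;35;9m🬂[38;2;46;38;10m[48;2;43;35;9m🬂[38;2;46;38;10m[48;2;43;35;9m🬂[38;2;46;38;10m[48;2;43;35;9m🬂[38;2;46;38;10m[48;2;43;35;9m🬂[0m
[38;2;41;33;8m[48;2;38;31;7m🬂[38;2;41;33;8m[48;2;38;31;7m🬂[38;2;41;33;8m[48;2;38;31;7m🬂[38;2;41;33;8m[48;2;38;31;7m🬂[38;2;41;33;8m[48;2;38;31;7m🬂[38;2;41;33;8m[48;2;38;31;7m🬂[38;2;41;33;8m[48;2;38;31;7m🬂[38;2;41;33;8m[48;2;38;31;7m🬂[38;2;41;33;8m[48;2;38;31;7m🬂[38;2;41;33;8m[48;2;38;31;7m🬂[38;2;41;33;8m[48;2;38;31;7m🬂[38;2;41;33;8m[48;2;38;31;7m🬂[0m
[38;2;35;28;6m[48;2;33;27;6m🬎[38;2;35;28;6m[48;2;33;27;6m🬎[38;2;35;28;6m[48;2;33;27;6m🬎[38;2;35;28;6m[48;2;33;27;6m🬎[38;2;35;28;6m[48;2;33;27;6m🬎[38;2;35;28;6m[48;2;118;44;29m🬆[38;2;118;44;29m[48;2;36;29;7m🬺[38;2;120;44;29m[48;2;35;28;6m🬓[38;2;35;28;6m[48;2;33;27;6m🬎[38;2;35;28;6m[48;2;33;27;6m🬎[38;2;35;28;6m[48;2;33;27;6m🬎[38;2;35;28;6m[48;2;33;27;6m🬎[0m
[38;2;32;25;5m[48;2;29;23;4m🬂[38;2;32;25;5m[48;2;29;23;4m🬂[38;2;32;25;5m[48;2;29;23;4m🬂[38;2;32;25;5m[48;2;29;23;4m🬂[38;2;32;25;5m[48;2;29;23;4m🬂[38;2;118;44;29m[48;2;68;25;17m🬂[38;2;120;44;29m[48;2;55;24;12m🬊[38;2;32;25;5m[48;2;29;23;4m🬂[38;2;32;25;5m[48;2;29;23;4m🬂[38;2;32;25;5m[48;2;29;23;4m🬂[38;2;32;25;5m[48;2;29;23;4m🬂[38;2;32;25;5m[48;2;29;23;4m🬂[0m
[38;2;26;20;3m[48;2;24;19;3m🬎[38;2;26;20;3m[48;2;24;19;3m🬎[38;2;26;20;3m[48;2;24;19;3m🬎[38;2;26;20;3m[48;2;24;19;3m🬎[38;2;26;20;3m[48;2;24;19;3m🬎[38;2;26;20;3m[48;2;24;19;3m🬎[38;2;68;25;17m[48;2;25;19;3m🬀[38;2;26;20;3m[48;2;24;19;3m🬎[38;2;26;20;3m[48;2;24;19;3m🬎[38;2;26;20;3m[48;2;24;19;3m🬎[38;2;26;20;3m[48;2;24;19;3m🬎[38;2;26;20;3m[48;2;24;19;3m🬎[0m
[38;2;23;17;2m[48;2;20;15;2m🬂[38;2;23;17;2m[48;2;20;15;2m🬂[38;2;23;17;2m[48;2;20;15;2m🬂[38;2;23;17;2m[48;2;20;15;2m🬂[38;2;23;17;2m[48;2;20;15;2m🬂[38;2;23;17;2m[48;2;20;15;2m🬂[38;2;23;17;2m[48;2;20;15;2m🬂[38;2;23;17;2m[48;2;20;15;2m🬂[38;2;23;17;2m[48;2;20;15;2m🬂[38;2;23;17;2m[48;2;20;15;2m🬂[38;2;23;17;2m[48;2;20;15;2m🬂[38;2;23;17;2m[48;2;20;15;2m🬂[0m
</frame>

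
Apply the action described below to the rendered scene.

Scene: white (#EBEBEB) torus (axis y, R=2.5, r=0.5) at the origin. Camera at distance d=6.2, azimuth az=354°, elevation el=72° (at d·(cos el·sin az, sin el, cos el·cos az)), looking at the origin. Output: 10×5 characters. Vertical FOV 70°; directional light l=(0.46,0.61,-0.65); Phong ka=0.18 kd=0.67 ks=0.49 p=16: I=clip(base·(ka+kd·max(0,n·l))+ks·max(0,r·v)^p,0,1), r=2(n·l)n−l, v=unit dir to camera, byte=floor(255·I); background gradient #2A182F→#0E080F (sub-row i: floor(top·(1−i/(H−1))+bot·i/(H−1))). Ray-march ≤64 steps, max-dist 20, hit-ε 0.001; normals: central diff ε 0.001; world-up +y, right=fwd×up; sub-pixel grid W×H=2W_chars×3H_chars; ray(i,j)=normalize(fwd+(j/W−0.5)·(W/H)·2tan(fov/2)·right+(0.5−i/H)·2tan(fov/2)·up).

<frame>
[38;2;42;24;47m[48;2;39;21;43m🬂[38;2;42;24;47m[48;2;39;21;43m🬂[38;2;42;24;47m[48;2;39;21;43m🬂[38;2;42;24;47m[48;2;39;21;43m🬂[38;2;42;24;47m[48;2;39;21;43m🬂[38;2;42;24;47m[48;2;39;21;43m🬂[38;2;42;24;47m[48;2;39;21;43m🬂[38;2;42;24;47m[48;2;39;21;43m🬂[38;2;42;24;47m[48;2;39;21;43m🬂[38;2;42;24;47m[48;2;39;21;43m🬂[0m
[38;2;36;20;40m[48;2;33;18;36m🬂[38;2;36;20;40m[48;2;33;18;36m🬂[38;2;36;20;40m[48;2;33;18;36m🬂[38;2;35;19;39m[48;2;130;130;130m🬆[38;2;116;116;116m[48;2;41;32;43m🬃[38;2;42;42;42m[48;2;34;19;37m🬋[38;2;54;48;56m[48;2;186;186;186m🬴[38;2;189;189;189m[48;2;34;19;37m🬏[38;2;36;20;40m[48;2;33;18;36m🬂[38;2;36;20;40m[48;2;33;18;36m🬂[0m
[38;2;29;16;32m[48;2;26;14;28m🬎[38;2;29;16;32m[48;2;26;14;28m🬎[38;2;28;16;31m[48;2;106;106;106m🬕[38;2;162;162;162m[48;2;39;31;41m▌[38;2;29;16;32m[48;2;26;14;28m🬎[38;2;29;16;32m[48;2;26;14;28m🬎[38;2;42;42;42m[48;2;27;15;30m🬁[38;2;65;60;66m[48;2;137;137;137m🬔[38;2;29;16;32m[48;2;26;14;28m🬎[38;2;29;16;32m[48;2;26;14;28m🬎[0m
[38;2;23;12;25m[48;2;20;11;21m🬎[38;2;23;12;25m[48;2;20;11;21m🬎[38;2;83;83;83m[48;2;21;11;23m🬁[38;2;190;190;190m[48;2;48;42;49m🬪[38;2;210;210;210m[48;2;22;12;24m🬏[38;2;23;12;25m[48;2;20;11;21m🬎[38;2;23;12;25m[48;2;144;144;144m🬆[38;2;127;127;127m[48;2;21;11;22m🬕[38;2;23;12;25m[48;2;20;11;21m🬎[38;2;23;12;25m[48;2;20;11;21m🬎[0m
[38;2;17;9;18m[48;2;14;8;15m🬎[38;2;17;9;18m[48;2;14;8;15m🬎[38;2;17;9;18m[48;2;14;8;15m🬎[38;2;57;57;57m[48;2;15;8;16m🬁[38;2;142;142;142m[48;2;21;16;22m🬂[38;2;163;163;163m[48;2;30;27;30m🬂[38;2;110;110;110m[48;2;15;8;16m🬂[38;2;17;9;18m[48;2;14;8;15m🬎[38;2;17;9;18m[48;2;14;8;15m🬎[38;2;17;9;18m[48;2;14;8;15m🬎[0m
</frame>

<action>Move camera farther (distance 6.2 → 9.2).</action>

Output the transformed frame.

<frame>
[38;2;42;24;47m[48;2;39;21;43m🬂[38;2;42;24;47m[48;2;39;21;43m🬂[38;2;42;24;47m[48;2;39;21;43m🬂[38;2;42;24;47m[48;2;39;21;43m🬂[38;2;42;24;47m[48;2;39;21;43m🬂[38;2;42;24;47m[48;2;39;21;43m🬂[38;2;42;24;47m[48;2;39;21;43m🬂[38;2;42;24;47m[48;2;39;21;43m🬂[38;2;42;24;47m[48;2;39;21;43m🬂[38;2;42;24;47m[48;2;39;21;43m🬂[0m
[38;2;36;20;40m[48;2;33;18;36m🬂[38;2;36;20;40m[48;2;33;18;36m🬂[38;2;36;20;40m[48;2;33;18;36m🬂[38;2;36;20;40m[48;2;33;18;36m🬂[38;2;35;19;38m[48;2;124;124;124m🬎[38;2;38;26;41m[48;2;90;90;90m🬝[38;2;197;197;197m[48;2;34;19;37m🬏[38;2;36;20;40m[48;2;33;18;36m🬂[38;2;36;20;40m[48;2;33;18;36m🬂[38;2;36;20;40m[48;2;33;18;36m🬂[0m
[38;2;29;16;32m[48;2;26;14;28m🬎[38;2;29;16;32m[48;2;26;14;28m🬎[38;2;29;16;32m[48;2;26;14;28m🬎[38;2;28;15;30m[48;2;126;126;126m▌[38;2;97;97;97m[48;2;27;15;30m🬀[38;2;29;16;32m[48;2;26;14;28m🬎[38;2;157;157;157m[48;2;32;24;33m▐[38;2;29;16;32m[48;2;26;14;28m🬎[38;2;29;16;32m[48;2;26;14;28m🬎[38;2;29;16;32m[48;2;26;14;28m🬎[0m
[38;2;23;12;25m[48;2;20;11;21m🬎[38;2;23;12;25m[48;2;20;11;21m🬎[38;2;23;12;25m[48;2;20;11;21m🬎[38;2;83;83;83m[48;2;21;11;23m🬁[38;2;224;224;224m[48;2;48;43;48m🬈[38;2;33;27;34m[48;2;179;179;179m🬰[38;2;121;121;121m[48;2;20;11;22m🬆[38;2;23;12;25m[48;2;20;11;21m🬎[38;2;23;12;25m[48;2;20;11;21m🬎[38;2;23;12;25m[48;2;20;11;21m🬎[0m
[38;2;17;9;18m[48;2;14;8;15m🬎[38;2;17;9;18m[48;2;14;8;15m🬎[38;2;17;9;18m[48;2;14;8;15m🬎[38;2;17;9;18m[48;2;14;8;15m🬎[38;2;17;9;18m[48;2;14;8;15m🬎[38;2;17;9;18m[48;2;14;8;15m🬎[38;2;17;9;18m[48;2;14;8;15m🬎[38;2;17;9;18m[48;2;14;8;15m🬎[38;2;17;9;18m[48;2;14;8;15m🬎[38;2;17;9;18m[48;2;14;8;15m🬎[0m
</frame>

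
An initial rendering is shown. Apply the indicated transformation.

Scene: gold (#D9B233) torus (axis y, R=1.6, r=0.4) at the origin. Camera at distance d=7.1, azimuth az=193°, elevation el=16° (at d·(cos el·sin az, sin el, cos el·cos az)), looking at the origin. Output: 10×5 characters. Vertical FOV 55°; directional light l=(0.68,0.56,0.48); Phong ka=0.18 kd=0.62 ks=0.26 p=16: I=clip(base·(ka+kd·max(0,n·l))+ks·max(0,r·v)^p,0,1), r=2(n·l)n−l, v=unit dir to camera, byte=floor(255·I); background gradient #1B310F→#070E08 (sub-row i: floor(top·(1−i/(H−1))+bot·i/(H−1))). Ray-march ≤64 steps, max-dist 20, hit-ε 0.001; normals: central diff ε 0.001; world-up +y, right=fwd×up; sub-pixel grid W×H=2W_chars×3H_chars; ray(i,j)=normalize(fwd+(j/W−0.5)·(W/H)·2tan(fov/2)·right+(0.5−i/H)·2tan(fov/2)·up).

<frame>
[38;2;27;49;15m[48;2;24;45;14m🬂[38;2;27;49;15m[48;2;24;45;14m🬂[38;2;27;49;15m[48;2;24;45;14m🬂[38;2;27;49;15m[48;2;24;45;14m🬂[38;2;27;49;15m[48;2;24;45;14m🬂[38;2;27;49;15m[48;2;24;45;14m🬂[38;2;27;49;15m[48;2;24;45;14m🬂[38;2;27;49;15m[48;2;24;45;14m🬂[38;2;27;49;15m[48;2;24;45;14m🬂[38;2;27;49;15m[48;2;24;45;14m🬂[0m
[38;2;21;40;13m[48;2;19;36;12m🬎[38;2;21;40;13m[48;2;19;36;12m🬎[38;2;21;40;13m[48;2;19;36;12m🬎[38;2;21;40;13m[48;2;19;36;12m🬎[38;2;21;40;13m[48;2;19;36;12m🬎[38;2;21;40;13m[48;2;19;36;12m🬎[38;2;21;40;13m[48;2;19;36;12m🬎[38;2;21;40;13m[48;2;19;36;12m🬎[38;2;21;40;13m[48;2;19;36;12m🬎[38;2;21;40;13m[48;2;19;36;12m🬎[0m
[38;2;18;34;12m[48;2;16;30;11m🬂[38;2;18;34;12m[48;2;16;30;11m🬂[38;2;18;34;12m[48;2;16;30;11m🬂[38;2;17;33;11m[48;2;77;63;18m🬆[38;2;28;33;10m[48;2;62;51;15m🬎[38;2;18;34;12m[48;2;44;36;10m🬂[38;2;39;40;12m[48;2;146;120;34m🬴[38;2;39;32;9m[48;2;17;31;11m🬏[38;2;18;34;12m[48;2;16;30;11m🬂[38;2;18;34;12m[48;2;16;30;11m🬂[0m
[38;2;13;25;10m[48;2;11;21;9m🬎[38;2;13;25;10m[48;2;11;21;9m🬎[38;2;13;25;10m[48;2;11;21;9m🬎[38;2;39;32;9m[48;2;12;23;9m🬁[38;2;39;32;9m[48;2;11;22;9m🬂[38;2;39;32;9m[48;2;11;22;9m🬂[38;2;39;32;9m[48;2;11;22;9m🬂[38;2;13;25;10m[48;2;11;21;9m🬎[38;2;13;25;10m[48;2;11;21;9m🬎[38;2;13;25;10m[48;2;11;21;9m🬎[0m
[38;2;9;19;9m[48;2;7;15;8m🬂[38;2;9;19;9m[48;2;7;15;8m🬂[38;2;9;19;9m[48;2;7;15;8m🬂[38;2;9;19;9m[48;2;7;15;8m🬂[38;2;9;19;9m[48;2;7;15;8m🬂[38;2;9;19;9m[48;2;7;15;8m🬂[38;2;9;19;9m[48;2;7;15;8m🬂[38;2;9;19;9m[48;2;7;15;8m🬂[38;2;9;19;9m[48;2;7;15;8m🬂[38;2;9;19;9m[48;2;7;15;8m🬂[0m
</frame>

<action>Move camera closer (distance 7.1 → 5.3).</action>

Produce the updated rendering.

<frame>
[38;2;27;49;15m[48;2;24;45;14m🬂[38;2;27;49;15m[48;2;24;45;14m🬂[38;2;27;49;15m[48;2;24;45;14m🬂[38;2;27;49;15m[48;2;24;45;14m🬂[38;2;27;49;15m[48;2;24;45;14m🬂[38;2;27;49;15m[48;2;24;45;14m🬂[38;2;27;49;15m[48;2;24;45;14m🬂[38;2;27;49;15m[48;2;24;45;14m🬂[38;2;27;49;15m[48;2;24;45;14m🬂[38;2;27;49;15m[48;2;24;45;14m🬂[0m
[38;2;21;40;13m[48;2;19;36;12m🬎[38;2;21;40;13m[48;2;19;36;12m🬎[38;2;21;40;13m[48;2;19;36;12m🬎[38;2;21;40;13m[48;2;19;36;12m🬎[38;2;21;40;13m[48;2;19;36;12m🬎[38;2;21;40;13m[48;2;19;36;12m🬎[38;2;21;40;13m[48;2;19;36;12m🬎[38;2;21;40;13m[48;2;19;36;12m🬎[38;2;21;40;13m[48;2;19;36;12m🬎[38;2;21;40;13m[48;2;19;36;12m🬎[0m
[38;2;18;34;12m[48;2;16;30;11m🬂[38;2;18;34;12m[48;2;16;30;11m🬂[38;2;114;95;37m[48;2;17;32;11m🬦[38;2;28;33;10m[48;2;99;83;30m🬈[38;2;44;36;10m[48;2;89;74;27m🬎[38;2;41;34;9m[48;2;74;61;18m🬌[38;2;111;91;30m[48;2;49;40;11m🬊[38;2;38;39;12m[48;2;150;123;35m🬸[38;2;18;34;12m[48;2;16;30;11m🬂[38;2;18;34;12m[48;2;16;30;11m🬂[0m
[38;2;13;25;10m[48;2;11;21;9m🬎[38;2;13;25;10m[48;2;11;21;9m🬎[38;2;39;32;9m[48;2;12;23;9m🬁[38;2;39;32;9m[48;2;11;21;9m🬎[38;2;39;32;9m[48;2;11;21;9m🬎[38;2;39;32;9m[48;2;11;21;9m🬎[38;2;39;32;9m[48;2;11;21;9m🬎[38;2;39;32;9m[48;2;11;22;9m🬆[38;2;13;25;10m[48;2;11;21;9m🬎[38;2;13;25;10m[48;2;11;21;9m🬎[0m
[38;2;9;19;9m[48;2;7;15;8m🬂[38;2;9;19;9m[48;2;7;15;8m🬂[38;2;9;19;9m[48;2;7;15;8m🬂[38;2;9;19;9m[48;2;7;15;8m🬂[38;2;9;19;9m[48;2;7;15;8m🬂[38;2;9;19;9m[48;2;7;15;8m🬂[38;2;9;19;9m[48;2;7;15;8m🬂[38;2;9;19;9m[48;2;7;15;8m🬂[38;2;9;19;9m[48;2;7;15;8m🬂[38;2;9;19;9m[48;2;7;15;8m🬂[0m
</frame>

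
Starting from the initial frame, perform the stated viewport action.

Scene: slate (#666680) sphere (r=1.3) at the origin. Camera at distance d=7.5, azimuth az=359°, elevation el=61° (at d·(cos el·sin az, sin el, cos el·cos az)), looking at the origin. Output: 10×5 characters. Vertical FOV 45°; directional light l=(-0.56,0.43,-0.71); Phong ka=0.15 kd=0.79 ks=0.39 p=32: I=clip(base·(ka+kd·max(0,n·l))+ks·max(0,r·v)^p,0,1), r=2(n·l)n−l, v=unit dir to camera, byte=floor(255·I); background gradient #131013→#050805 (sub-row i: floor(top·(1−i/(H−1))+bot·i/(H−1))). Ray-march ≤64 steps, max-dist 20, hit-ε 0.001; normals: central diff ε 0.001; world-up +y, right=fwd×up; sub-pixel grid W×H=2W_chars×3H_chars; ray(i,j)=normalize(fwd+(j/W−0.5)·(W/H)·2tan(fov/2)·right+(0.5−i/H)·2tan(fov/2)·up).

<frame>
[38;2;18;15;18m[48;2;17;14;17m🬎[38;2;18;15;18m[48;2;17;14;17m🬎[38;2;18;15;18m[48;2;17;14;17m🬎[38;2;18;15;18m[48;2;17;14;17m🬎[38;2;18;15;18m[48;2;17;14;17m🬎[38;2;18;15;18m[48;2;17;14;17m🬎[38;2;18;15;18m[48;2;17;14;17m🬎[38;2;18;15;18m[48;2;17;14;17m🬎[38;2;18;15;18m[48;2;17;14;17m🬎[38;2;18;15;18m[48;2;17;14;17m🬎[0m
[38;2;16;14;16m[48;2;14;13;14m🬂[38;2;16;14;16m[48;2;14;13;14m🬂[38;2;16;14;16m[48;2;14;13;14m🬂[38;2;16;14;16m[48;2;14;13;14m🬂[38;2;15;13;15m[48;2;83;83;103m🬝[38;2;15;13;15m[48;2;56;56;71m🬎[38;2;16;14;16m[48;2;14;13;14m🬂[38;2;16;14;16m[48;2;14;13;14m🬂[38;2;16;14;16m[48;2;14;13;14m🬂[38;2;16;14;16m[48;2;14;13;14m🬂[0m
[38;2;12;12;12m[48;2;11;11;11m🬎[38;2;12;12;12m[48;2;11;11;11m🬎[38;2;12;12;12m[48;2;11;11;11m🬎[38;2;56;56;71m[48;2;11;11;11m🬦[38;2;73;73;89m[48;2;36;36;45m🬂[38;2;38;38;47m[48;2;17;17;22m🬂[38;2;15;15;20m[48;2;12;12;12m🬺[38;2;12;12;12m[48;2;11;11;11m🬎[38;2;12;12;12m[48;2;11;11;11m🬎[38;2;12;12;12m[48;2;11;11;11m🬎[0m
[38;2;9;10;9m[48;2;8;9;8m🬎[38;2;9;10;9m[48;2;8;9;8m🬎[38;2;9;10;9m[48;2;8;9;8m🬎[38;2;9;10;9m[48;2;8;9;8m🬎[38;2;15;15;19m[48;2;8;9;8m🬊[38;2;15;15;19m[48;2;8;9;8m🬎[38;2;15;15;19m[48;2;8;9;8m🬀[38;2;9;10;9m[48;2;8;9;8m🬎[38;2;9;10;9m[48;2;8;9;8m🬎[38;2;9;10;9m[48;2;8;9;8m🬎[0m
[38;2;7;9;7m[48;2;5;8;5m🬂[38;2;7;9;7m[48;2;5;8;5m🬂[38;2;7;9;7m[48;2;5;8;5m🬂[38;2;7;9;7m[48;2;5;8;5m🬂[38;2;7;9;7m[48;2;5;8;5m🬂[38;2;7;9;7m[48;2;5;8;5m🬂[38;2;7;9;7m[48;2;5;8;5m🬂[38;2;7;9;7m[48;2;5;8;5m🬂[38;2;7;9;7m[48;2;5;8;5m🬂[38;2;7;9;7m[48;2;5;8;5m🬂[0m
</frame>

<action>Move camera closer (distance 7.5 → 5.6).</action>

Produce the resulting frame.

<frame>
[38;2;18;15;18m[48;2;17;14;17m🬎[38;2;18;15;18m[48;2;17;14;17m🬎[38;2;18;15;18m[48;2;17;14;17m🬎[38;2;18;15;18m[48;2;17;14;17m🬎[38;2;18;15;18m[48;2;17;14;17m🬎[38;2;18;15;18m[48;2;17;14;17m🬎[38;2;18;15;18m[48;2;17;14;17m🬎[38;2;18;15;18m[48;2;17;14;17m🬎[38;2;18;15;18m[48;2;17;14;17m🬎[38;2;18;15;18m[48;2;17;14;17m🬎[0m
[38;2;16;14;16m[48;2;14;13;14m🬂[38;2;16;14;16m[48;2;14;13;14m🬂[38;2;16;14;16m[48;2;14;13;14m🬂[38;2;15;13;15m[48;2;79;79;99m🬝[38;2;52;51;62m[48;2;164;164;181m🬬[38;2;16;14;16m[48;2;51;51;64m🬂[38;2;38;38;48m[48;2;17;15;18m🬓[38;2;16;14;16m[48;2;14;13;14m🬂[38;2;16;14;16m[48;2;14;13;14m🬂[38;2;16;14;16m[48;2;14;13;14m🬂[0m
[38;2;12;12;12m[48;2;11;11;11m🬎[38;2;12;12;12m[48;2;11;11;11m🬎[38;2;12;12;12m[48;2;11;11;11m🬎[38;2;68;68;85m[48;2;45;45;56m🬆[38;2;47;47;59m[48;2;27;27;34m🬆[38;2;31;31;40m[48;2;17;17;21m🬂[38;2;19;19;24m[48;2;15;15;19m🬀[38;2;15;15;19m[48;2;11;11;11m▌[38;2;12;12;12m[48;2;11;11;11m🬎[38;2;12;12;12m[48;2;11;11;11m🬎[0m
[38;2;9;10;9m[48;2;8;9;8m🬎[38;2;9;10;9m[48;2;8;9;8m🬎[38;2;9;10;9m[48;2;8;9;8m🬎[38;2;29;29;37m[48;2;10;10;11m🬂[38;2;16;16;20m[48;2;15;15;19m🬀[38;2;15;15;19m[48;2;15;15;19m [38;2;15;15;19m[48;2;8;9;8m🬝[38;2;15;15;19m[48;2;8;9;8m🬀[38;2;9;10;9m[48;2;8;9;8m🬎[38;2;9;10;9m[48;2;8;9;8m🬎[0m
[38;2;7;9;7m[48;2;5;8;5m🬂[38;2;7;9;7m[48;2;5;8;5m🬂[38;2;7;9;7m[48;2;5;8;5m🬂[38;2;7;9;7m[48;2;5;8;5m🬂[38;2;7;9;7m[48;2;5;8;5m🬂[38;2;7;9;7m[48;2;5;8;5m🬂[38;2;7;9;7m[48;2;5;8;5m🬂[38;2;7;9;7m[48;2;5;8;5m🬂[38;2;7;9;7m[48;2;5;8;5m🬂[38;2;7;9;7m[48;2;5;8;5m🬂[0m
</frame>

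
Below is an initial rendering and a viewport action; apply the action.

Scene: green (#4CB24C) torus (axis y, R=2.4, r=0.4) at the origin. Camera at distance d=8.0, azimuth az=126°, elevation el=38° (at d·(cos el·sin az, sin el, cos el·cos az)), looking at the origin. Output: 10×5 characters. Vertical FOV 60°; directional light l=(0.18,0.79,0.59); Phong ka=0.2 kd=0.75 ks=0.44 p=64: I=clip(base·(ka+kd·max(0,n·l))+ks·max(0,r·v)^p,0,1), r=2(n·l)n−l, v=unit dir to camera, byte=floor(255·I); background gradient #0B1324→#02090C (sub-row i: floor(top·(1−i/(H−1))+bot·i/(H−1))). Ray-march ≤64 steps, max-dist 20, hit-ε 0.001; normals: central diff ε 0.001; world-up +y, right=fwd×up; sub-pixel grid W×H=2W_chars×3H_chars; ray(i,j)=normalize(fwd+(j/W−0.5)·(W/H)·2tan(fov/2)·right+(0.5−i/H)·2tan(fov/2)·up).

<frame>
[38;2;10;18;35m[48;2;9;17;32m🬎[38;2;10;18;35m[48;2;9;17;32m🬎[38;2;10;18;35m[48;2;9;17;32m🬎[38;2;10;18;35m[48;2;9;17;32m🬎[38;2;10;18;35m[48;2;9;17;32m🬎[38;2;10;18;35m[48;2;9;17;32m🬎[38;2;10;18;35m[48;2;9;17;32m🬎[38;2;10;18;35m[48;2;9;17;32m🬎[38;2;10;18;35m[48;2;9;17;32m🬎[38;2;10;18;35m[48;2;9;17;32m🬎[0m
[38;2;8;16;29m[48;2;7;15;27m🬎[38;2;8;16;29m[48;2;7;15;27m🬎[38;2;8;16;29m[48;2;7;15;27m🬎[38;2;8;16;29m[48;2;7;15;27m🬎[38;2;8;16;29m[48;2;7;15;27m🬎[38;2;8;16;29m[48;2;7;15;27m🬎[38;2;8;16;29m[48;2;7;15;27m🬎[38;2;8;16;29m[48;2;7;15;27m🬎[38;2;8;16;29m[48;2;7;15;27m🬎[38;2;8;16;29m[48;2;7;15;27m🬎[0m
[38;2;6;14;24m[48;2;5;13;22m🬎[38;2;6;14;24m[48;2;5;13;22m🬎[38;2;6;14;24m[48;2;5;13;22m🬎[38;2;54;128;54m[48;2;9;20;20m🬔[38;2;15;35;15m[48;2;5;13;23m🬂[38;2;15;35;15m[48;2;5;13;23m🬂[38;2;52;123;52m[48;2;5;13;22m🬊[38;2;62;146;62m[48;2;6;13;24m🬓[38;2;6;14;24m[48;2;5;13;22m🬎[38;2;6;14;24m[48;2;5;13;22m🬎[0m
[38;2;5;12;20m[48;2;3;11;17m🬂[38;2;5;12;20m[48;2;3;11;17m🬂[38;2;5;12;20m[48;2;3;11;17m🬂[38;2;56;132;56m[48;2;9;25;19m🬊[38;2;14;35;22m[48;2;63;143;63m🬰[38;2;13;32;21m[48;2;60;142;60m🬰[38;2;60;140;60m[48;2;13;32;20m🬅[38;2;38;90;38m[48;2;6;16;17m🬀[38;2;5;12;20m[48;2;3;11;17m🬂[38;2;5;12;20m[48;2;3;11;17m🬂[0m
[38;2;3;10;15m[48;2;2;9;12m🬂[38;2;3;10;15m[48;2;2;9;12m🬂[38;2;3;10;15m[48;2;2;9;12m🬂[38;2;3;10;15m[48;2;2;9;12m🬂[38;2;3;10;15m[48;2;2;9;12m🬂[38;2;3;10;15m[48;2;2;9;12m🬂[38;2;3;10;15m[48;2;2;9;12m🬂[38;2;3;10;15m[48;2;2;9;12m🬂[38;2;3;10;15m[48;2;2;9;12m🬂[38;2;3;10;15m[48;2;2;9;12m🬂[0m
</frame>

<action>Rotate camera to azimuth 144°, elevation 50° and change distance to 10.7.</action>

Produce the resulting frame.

<frame>
[38;2;10;18;35m[48;2;9;17;32m🬎[38;2;10;18;35m[48;2;9;17;32m🬎[38;2;10;18;35m[48;2;9;17;32m🬎[38;2;10;18;35m[48;2;9;17;32m🬎[38;2;10;18;35m[48;2;9;17;32m🬎[38;2;10;18;35m[48;2;9;17;32m🬎[38;2;10;18;35m[48;2;9;17;32m🬎[38;2;10;18;35m[48;2;9;17;32m🬎[38;2;10;18;35m[48;2;9;17;32m🬎[38;2;10;18;35m[48;2;9;17;32m🬎[0m
[38;2;8;16;29m[48;2;7;15;27m🬎[38;2;8;16;29m[48;2;7;15;27m🬎[38;2;8;16;29m[48;2;7;15;27m🬎[38;2;8;16;29m[48;2;7;15;27m🬎[38;2;8;16;29m[48;2;7;15;27m🬎[38;2;8;16;29m[48;2;7;15;27m🬎[38;2;8;16;29m[48;2;7;15;27m🬎[38;2;8;16;29m[48;2;7;15;27m🬎[38;2;8;16;29m[48;2;7;15;27m🬎[38;2;8;16;29m[48;2;7;15;27m🬎[0m
[38;2;6;14;24m[48;2;5;13;22m🬎[38;2;6;14;24m[48;2;5;13;22m🬎[38;2;6;14;24m[48;2;5;13;22m🬎[38;2;6;13;24m[48;2;69;152;69m🬕[38;2;41;97;41m[48;2;7;17;21m🬀[38;2;15;35;15m[48;2;5;13;23m🬁[38;2;77;155;77m[48;2;6;13;23m🬧[38;2;6;14;24m[48;2;5;13;22m🬎[38;2;6;14;24m[48;2;5;13;22m🬎[38;2;6;14;24m[48;2;5;13;22m🬎[0m
[38;2;5;12;20m[48;2;3;11;17m🬂[38;2;5;12;20m[48;2;3;11;17m🬂[38;2;5;12;20m[48;2;3;11;17m🬂[38;2;49;115;49m[48;2;3;11;18m🬁[38;2;51;120;51m[48;2;9;24;20m🬈[38;2;45;107;45m[48;2;4;11;18m🬋[38;2;70;164;70m[48;2;8;20;16m🬀[38;2;5;12;20m[48;2;3;11;17m🬂[38;2;5;12;20m[48;2;3;11;17m🬂[38;2;5;12;20m[48;2;3;11;17m🬂[0m
[38;2;3;10;15m[48;2;2;9;12m🬂[38;2;3;10;15m[48;2;2;9;12m🬂[38;2;3;10;15m[48;2;2;9;12m🬂[38;2;3;10;15m[48;2;2;9;12m🬂[38;2;3;10;15m[48;2;2;9;12m🬂[38;2;3;10;15m[48;2;2;9;12m🬂[38;2;3;10;15m[48;2;2;9;12m🬂[38;2;3;10;15m[48;2;2;9;12m🬂[38;2;3;10;15m[48;2;2;9;12m🬂[38;2;3;10;15m[48;2;2;9;12m🬂[0m
</frame>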